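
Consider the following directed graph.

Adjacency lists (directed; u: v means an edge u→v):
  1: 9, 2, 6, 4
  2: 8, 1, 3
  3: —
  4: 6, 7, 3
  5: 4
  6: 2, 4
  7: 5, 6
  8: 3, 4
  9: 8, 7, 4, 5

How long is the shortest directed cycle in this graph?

For each vertex v, BFS finds the shortest path from v back to v.
The shortest such closed walk is 1 → 2 → 1, length 2.

2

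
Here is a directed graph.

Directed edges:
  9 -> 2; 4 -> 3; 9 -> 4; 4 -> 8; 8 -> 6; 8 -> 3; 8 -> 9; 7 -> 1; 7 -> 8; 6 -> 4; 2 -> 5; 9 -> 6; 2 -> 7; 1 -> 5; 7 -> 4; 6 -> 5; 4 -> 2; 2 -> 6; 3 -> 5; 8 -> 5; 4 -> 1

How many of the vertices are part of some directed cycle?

6

A vertex is on a directed cycle iff it belongs to a strongly connected component of size ≥ 2 (or has a self-loop).
The vertices on cycles are {2, 4, 6, 7, 8, 9} — 6 in total.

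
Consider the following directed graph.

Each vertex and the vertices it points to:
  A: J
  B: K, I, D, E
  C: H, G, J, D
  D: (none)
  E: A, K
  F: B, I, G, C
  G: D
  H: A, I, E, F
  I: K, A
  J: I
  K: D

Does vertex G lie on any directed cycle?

No

G lies on a cycle iff there is a path from G back to itself.
Exploring from G, it never reaches itself; equivalently, its strongly connected component is a singleton.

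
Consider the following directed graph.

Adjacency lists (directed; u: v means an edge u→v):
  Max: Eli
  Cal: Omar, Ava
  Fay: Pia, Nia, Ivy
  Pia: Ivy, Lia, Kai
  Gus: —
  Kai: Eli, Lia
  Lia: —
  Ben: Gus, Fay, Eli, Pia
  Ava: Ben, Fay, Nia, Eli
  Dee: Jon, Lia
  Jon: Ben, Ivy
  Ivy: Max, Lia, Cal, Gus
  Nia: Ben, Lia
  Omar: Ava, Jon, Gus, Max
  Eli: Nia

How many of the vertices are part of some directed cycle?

12

A vertex is on a directed cycle iff it belongs to a strongly connected component of size ≥ 2 (or has a self-loop).
The vertices on cycles are {Ava, Ben, Cal, Eli, Fay, Ivy, Jon, Kai, Max, Nia, Pia, Omar} — 12 in total.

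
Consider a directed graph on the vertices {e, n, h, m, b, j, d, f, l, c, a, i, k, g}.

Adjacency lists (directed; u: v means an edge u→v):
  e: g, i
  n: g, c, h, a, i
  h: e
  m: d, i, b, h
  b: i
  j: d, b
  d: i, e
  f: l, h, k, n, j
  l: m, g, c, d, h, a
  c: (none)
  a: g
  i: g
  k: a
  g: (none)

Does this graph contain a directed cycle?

No

DFS with white/gray/black marking, starting from g:
g gray
g black
e gray
  e→g: g black — skip
  i gray
    i→g: g black — skip
  i black
e black
n gray
  n→g: g black — skip
  c gray
  c black
  h gray
    h→e: e black — skip
  h black
  a gray
    a→g: g black — skip
  a black
  n→i: i black — skip
n black
m gray
  d gray
    d→i: i black — skip
    d→e: e black — skip
  d black
  m→i: i black — skip
  b gray
    b→i: i black — skip
  b black
  m→h: h black — skip
m black
j gray
  j→d: d black — skip
  j→b: b black — skip
j black
f gray
  l gray
    l→m: m black — skip
    l→g: g black — skip
    l→c: c black — skip
    l→d: d black — skip
    l→h: h black — skip
    l→a: a black — skip
  l black
  f→h: h black — skip
  k gray
    k→a: a black — skip
  k black
  f→n: n black — skip
  f→j: j black — skip
f black
Every edge goes to a white or black vertex — no back edge, so the graph is acyclic.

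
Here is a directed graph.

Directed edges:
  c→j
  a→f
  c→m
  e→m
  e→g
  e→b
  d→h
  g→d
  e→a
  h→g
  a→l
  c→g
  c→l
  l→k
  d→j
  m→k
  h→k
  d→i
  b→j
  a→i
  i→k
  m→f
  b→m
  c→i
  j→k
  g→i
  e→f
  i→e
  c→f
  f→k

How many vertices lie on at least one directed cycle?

6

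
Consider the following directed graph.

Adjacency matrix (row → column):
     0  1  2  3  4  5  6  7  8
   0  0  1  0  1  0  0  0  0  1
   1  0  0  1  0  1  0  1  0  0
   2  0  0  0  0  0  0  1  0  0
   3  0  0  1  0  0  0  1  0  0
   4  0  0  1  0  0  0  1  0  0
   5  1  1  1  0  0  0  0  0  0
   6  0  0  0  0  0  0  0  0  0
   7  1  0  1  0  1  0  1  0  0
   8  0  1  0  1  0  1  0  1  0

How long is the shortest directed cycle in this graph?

3

For each vertex v, BFS finds the shortest path from v back to v.
The shortest such closed walk is 8 → 5 → 0 → 8, length 3.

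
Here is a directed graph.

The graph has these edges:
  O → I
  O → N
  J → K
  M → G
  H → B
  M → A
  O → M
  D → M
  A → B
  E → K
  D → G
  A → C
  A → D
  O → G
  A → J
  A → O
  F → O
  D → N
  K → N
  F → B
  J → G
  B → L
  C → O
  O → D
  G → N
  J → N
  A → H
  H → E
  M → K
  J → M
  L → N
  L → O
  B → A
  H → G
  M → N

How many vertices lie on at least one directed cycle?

A vertex is on a directed cycle iff it belongs to a strongly connected component of size ≥ 2 (or has a self-loop).
The vertices on cycles are {A, B, C, D, H, J, L, M, O} — 9 in total.

9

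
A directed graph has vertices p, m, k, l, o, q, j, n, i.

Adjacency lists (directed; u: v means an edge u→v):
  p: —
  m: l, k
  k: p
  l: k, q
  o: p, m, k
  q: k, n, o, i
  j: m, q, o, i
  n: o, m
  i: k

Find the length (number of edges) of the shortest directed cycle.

For each vertex v, BFS finds the shortest path from v back to v.
The shortest such closed walk is q → o → m → l → q, length 4.

4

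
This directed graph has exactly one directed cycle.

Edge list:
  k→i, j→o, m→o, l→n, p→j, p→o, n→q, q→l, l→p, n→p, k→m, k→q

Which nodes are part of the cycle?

l, n, q

DFS with gray/black marking from q:
q gray
  l gray
    p gray
      j gray
        o gray
        o black
      j black
      p→o: o black — skip
    p black
    n gray
      n→p: p black — skip
      n→q: q is gray → back edge
Back edge closes the cycle q → l → n → q; its vertices are {l, n, q}.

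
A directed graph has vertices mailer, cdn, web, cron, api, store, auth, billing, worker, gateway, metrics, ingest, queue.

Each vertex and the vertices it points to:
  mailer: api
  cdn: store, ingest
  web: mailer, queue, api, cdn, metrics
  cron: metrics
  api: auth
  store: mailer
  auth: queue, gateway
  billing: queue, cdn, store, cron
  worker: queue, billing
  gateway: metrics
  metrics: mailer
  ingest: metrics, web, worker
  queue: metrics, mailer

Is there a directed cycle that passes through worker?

Yes

worker is on a cycle iff worker can reach itself via ≥1 edge.
worker → billing → cdn → ingest → worker — yes.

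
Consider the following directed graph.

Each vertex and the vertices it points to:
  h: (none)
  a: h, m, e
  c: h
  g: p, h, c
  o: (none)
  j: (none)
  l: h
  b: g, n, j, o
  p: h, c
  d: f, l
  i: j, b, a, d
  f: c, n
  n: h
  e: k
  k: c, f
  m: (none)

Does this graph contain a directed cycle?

No

DFS with white/gray/black marking, starting from a:
a gray
  h gray
  h black
  m gray
  m black
  e gray
    k gray
      c gray
        c→h: h black — skip
      c black
      f gray
        f→c: c black — skip
        n gray
          n→h: h black — skip
        n black
      f black
    k black
  e black
a black
g gray
  p gray
    p→h: h black — skip
    p→c: c black — skip
  p black
  g→h: h black — skip
  g→c: c black — skip
g black
o gray
o black
j gray
j black
l gray
  l→h: h black — skip
l black
b gray
  b→g: g black — skip
  b→n: n black — skip
  b→j: j black — skip
  b→o: o black — skip
b black
d gray
  d→f: f black — skip
  d→l: l black — skip
d black
i gray
  i→j: j black — skip
  i→b: b black — skip
  i→a: a black — skip
  i→d: d black — skip
i black
Every edge goes to a white or black vertex — no back edge, so the graph is acyclic.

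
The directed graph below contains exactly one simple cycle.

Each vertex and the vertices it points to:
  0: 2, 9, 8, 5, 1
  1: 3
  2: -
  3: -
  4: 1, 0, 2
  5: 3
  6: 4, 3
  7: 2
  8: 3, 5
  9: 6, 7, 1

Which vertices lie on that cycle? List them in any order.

0, 4, 6, 9

DFS with gray/black marking from 4:
4 gray
  1 gray
    3 gray
    3 black
  1 black
  0 gray
    2 gray
    2 black
    9 gray
      6 gray
        6→4: 4 is gray → back edge
Back edge closes the cycle 4 → 0 → 9 → 6 → 4; its vertices are {0, 4, 6, 9}.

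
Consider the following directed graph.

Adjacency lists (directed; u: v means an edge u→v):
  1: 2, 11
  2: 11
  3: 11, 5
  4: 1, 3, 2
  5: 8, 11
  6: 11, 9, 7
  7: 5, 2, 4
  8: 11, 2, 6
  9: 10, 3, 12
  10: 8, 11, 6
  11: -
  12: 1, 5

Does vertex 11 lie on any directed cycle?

No

11 lies on a cycle iff there is a path from 11 back to itself.
Exploring from 11, it never reaches itself; equivalently, its strongly connected component is a singleton.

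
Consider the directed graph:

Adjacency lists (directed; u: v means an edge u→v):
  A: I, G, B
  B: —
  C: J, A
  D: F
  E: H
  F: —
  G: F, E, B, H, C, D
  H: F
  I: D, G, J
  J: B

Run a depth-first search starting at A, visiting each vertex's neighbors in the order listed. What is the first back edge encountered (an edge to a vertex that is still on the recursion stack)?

C->A

DFS from A (visiting each vertex's neighbors in the order listed); mark gray on enter, black on exit:
A gray
  I gray
    D gray
      F gray
      F black
    D black
    G gray
      G→F: F black — skip
      E gray
        H gray
          H→F: F black — skip
        H black
      E black
      B gray
      B black
      G→H: H black — skip
      C gray
        J gray
          J→B: B black — skip
        J black
        C→A: A is gray → back edge
First back edge: C → A.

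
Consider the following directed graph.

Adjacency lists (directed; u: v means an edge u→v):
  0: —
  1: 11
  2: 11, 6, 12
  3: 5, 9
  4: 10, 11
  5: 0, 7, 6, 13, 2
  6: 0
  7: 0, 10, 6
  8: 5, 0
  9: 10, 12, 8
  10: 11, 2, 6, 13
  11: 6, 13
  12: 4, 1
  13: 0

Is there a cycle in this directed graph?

Yes

DFS with white/gray/black marking, starting from 9:
9 gray
  10 gray
    11 gray
      6 gray
        0 gray
        0 black
      6 black
      13 gray
        13→0: 0 black — skip
      13 black
    11 black
    2 gray
      2→11: 11 black — skip
      2→6: 6 black — skip
      12 gray
        4 gray
          4→10: 10 is gray → back edge
Back edge found, so a cycle exists: 10 → 2 → 12 → 4 → 10.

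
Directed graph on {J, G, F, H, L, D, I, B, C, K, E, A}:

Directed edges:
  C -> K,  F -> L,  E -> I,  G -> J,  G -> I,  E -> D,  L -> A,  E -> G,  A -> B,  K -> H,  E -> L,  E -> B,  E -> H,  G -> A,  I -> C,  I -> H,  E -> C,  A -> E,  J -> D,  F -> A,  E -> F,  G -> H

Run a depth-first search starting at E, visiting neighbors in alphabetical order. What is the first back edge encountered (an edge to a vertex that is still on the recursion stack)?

A→E

DFS from E (visiting neighbors in alphabetical order); mark gray on enter, black on exit:
E gray
  B gray
  B black
  C gray
    K gray
      H gray
      H black
    K black
  C black
  D gray
  D black
  F gray
    A gray
      A→B: B black — skip
      A→E: E is gray → back edge
First back edge: A → E.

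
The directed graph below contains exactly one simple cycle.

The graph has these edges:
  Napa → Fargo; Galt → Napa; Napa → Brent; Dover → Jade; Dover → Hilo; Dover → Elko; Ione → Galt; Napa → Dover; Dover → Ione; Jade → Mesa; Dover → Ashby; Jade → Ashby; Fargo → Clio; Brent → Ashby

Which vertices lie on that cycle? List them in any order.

Galt, Ione, Napa, Dover

DFS with gray/black marking from Napa:
Napa gray
  Brent gray
    Ashby gray
    Ashby black
  Brent black
  Dover gray
    Elko gray
    Elko black
    Ione gray
      Galt gray
        Galt→Napa: Napa is gray → back edge
Back edge closes the cycle Napa → Dover → Ione → Galt → Napa; its vertices are {Galt, Ione, Napa, Dover}.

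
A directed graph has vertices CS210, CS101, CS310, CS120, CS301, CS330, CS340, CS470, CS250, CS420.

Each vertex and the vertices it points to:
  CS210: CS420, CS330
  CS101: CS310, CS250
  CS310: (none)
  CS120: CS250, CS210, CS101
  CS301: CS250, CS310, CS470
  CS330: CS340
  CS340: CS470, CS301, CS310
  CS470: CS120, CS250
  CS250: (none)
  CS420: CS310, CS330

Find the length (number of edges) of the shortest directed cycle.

For each vertex v, BFS finds the shortest path from v back to v.
The shortest such closed walk is CS340 → CS470 → CS120 → CS210 → CS330 → CS340, length 5.

5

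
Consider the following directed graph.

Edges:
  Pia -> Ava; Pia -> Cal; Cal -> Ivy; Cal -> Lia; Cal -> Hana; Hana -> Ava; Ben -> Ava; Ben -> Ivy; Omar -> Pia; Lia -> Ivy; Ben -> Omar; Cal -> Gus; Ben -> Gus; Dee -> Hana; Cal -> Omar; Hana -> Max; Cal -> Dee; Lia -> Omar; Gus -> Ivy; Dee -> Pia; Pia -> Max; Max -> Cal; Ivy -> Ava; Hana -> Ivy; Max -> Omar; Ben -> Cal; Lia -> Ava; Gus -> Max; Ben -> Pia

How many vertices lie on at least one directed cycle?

A vertex is on a directed cycle iff it belongs to a strongly connected component of size ≥ 2 (or has a self-loop).
The vertices on cycles are {Cal, Dee, Gus, Lia, Max, Pia, Hana, Omar} — 8 in total.

8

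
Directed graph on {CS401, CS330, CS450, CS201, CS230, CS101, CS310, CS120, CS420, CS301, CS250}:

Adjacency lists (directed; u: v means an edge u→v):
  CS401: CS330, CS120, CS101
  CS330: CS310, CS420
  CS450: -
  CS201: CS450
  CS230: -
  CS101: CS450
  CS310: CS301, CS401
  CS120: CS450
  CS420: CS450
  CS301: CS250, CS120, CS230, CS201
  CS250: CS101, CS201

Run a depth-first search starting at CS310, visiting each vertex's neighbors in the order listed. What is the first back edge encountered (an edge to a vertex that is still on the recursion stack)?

DFS from CS310 (visiting each vertex's neighbors in the order listed); mark gray on enter, black on exit:
CS310 gray
  CS301 gray
    CS250 gray
      CS101 gray
        CS450 gray
        CS450 black
      CS101 black
      CS201 gray
        CS201→CS450: CS450 black — skip
      CS201 black
    CS250 black
    CS120 gray
      CS120→CS450: CS450 black — skip
    CS120 black
    CS230 gray
    CS230 black
    CS301→CS201: CS201 black — skip
  CS301 black
  CS401 gray
    CS330 gray
      CS330→CS310: CS310 is gray → back edge
First back edge: CS330 → CS310.

CS330->CS310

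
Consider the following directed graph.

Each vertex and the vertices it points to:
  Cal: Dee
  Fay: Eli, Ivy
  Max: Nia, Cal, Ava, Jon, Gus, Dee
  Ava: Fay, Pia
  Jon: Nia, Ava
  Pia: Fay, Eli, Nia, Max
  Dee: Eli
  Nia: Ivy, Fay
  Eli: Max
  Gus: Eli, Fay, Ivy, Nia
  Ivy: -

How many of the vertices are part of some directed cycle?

10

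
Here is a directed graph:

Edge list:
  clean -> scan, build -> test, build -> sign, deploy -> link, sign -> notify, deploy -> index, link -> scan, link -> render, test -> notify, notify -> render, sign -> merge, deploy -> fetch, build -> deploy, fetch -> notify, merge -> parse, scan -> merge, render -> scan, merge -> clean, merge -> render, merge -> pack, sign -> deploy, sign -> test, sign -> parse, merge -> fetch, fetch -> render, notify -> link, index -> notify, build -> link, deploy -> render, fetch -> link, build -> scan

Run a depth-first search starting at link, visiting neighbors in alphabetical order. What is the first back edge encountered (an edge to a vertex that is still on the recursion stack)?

clean→scan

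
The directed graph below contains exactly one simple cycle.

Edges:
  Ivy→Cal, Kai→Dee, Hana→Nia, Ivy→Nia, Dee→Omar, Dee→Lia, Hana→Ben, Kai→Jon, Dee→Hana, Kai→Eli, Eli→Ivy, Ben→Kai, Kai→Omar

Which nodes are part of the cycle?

Ben, Dee, Kai, Hana

DFS with gray/black marking from Kai:
Kai gray
  Eli gray
    Ivy gray
      Nia gray
      Nia black
      Cal gray
      Cal black
    Ivy black
  Eli black
  Omar gray
  Omar black
  Jon gray
  Jon black
  Dee gray
    Dee→Omar: Omar black — skip
    Hana gray
      Ben gray
        Ben→Kai: Kai is gray → back edge
Back edge closes the cycle Kai → Dee → Hana → Ben → Kai; its vertices are {Ben, Dee, Kai, Hana}.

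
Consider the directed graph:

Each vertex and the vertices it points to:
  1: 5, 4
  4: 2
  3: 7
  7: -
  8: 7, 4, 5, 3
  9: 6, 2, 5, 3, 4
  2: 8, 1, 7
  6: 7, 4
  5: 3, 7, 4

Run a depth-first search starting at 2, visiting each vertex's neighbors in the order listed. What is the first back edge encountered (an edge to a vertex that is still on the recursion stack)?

4->2

DFS from 2 (visiting each vertex's neighbors in the order listed); mark gray on enter, black on exit:
2 gray
  8 gray
    7 gray
    7 black
    4 gray
      4→2: 2 is gray → back edge
First back edge: 4 → 2.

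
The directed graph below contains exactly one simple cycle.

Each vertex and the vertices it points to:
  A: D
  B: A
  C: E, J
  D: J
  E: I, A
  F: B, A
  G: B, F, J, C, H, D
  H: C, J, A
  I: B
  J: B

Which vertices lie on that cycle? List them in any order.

A, B, D, J

DFS with gray/black marking from D:
D gray
  J gray
    B gray
      A gray
        A→D: D is gray → back edge
Back edge closes the cycle D → J → B → A → D; its vertices are {A, B, D, J}.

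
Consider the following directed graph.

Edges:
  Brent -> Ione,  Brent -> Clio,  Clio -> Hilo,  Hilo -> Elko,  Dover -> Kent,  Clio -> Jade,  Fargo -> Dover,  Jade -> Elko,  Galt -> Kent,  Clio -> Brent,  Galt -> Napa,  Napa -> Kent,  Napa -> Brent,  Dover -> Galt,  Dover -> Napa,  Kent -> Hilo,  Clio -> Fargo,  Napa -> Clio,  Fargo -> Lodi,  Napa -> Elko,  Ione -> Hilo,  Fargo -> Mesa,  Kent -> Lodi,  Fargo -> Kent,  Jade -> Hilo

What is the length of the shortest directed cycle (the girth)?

2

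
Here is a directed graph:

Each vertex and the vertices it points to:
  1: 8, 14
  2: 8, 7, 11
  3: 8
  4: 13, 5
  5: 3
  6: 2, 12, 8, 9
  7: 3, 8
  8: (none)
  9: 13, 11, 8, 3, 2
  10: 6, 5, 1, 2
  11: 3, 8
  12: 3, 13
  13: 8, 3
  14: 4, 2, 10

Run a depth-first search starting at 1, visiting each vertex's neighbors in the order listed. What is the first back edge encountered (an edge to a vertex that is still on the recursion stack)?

DFS from 1 (visiting each vertex's neighbors in the order listed); mark gray on enter, black on exit:
1 gray
  8 gray
  8 black
  14 gray
    4 gray
      13 gray
        13→8: 8 black — skip
        3 gray
          3→8: 8 black — skip
        3 black
      13 black
      5 gray
        5→3: 3 black — skip
      5 black
    4 black
    2 gray
      2→8: 8 black — skip
      7 gray
        7→3: 3 black — skip
        7→8: 8 black — skip
      7 black
      11 gray
        11→3: 3 black — skip
        11→8: 8 black — skip
      11 black
    2 black
    10 gray
      6 gray
        6→2: 2 black — skip
        12 gray
          12→3: 3 black — skip
          12→13: 13 black — skip
        12 black
        6→8: 8 black — skip
        9 gray
          9→13: 13 black — skip
          9→11: 11 black — skip
          9→8: 8 black — skip
          9→3: 3 black — skip
          9→2: 2 black — skip
        9 black
      6 black
      10→5: 5 black — skip
      10→1: 1 is gray → back edge
First back edge: 10 → 1.

10->1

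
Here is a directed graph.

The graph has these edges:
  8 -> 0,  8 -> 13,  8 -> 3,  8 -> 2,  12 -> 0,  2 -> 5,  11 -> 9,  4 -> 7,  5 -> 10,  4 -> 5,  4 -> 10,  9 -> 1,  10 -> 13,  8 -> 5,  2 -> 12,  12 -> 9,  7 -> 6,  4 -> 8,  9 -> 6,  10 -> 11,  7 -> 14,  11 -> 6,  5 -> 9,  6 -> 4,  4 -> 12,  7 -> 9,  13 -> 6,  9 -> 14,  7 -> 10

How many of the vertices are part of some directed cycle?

A vertex is on a directed cycle iff it belongs to a strongly connected component of size ≥ 2 (or has a self-loop).
The vertices on cycles are {2, 4, 5, 6, 7, 8, 9, 10, 11, 12, 13} — 11 in total.

11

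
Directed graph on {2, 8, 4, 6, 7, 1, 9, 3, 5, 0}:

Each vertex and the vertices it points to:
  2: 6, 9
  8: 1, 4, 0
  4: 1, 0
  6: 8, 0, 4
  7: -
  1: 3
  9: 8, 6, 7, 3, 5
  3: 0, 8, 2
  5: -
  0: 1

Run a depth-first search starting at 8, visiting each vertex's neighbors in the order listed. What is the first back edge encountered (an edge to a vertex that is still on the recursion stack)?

DFS from 8 (visiting each vertex's neighbors in the order listed); mark gray on enter, black on exit:
8 gray
  1 gray
    3 gray
      0 gray
        0→1: 1 is gray → back edge
First back edge: 0 → 1.

0->1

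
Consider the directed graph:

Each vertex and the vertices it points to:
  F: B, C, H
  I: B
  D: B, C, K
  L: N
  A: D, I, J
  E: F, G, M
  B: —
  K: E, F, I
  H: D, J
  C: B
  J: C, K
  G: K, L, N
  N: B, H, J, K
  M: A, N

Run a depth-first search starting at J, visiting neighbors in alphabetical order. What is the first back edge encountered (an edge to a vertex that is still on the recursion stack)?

DFS from J (visiting neighbors in alphabetical order); mark gray on enter, black on exit:
J gray
  C gray
    B gray
    B black
  C black
  K gray
    E gray
      F gray
        F→B: B black — skip
        F→C: C black — skip
        H gray
          D gray
            D→B: B black — skip
            D→C: C black — skip
            D→K: K is gray → back edge
First back edge: D → K.

D→K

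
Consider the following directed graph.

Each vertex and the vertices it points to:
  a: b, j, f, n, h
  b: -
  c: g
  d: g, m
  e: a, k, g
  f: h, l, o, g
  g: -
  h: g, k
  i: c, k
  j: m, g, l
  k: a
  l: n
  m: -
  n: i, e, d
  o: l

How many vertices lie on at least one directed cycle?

10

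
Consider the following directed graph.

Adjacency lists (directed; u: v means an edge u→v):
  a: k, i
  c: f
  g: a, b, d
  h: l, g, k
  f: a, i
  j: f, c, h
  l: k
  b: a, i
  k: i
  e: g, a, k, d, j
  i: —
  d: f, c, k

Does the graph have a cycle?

DFS with white/gray/black marking, starting from k:
k gray
  i gray
  i black
k black
a gray
  a→k: k black — skip
  a→i: i black — skip
a black
c gray
  f gray
    f→a: a black — skip
    f→i: i black — skip
  f black
c black
g gray
  g→a: a black — skip
  b gray
    b→a: a black — skip
    b→i: i black — skip
  b black
  d gray
    d→f: f black — skip
    d→c: c black — skip
    d→k: k black — skip
  d black
g black
h gray
  l gray
    l→k: k black — skip
  l black
  h→g: g black — skip
  h→k: k black — skip
h black
j gray
  j→f: f black — skip
  j→c: c black — skip
  j→h: h black — skip
j black
e gray
  e→g: g black — skip
  e→a: a black — skip
  e→k: k black — skip
  e→d: d black — skip
  e→j: j black — skip
e black
Every edge goes to a white or black vertex — no back edge, so the graph is acyclic.

No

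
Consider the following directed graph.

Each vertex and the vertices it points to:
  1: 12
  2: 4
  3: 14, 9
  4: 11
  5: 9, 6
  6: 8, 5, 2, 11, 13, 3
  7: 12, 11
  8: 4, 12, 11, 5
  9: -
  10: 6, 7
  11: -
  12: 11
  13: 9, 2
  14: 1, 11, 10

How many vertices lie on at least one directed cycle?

6

A vertex is on a directed cycle iff it belongs to a strongly connected component of size ≥ 2 (or has a self-loop).
The vertices on cycles are {3, 5, 6, 8, 10, 14} — 6 in total.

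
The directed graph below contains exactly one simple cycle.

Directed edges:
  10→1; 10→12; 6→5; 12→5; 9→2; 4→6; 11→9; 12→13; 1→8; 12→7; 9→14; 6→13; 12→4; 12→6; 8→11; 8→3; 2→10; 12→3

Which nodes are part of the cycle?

1, 2, 8, 9, 10, 11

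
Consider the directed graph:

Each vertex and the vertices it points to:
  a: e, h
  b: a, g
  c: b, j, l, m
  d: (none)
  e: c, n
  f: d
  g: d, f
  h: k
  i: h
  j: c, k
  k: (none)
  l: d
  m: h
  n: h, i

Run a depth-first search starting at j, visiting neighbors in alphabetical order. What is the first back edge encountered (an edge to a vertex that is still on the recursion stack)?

e->c

DFS from j (visiting neighbors in alphabetical order); mark gray on enter, black on exit:
j gray
  c gray
    b gray
      a gray
        e gray
          e→c: c is gray → back edge
First back edge: e → c.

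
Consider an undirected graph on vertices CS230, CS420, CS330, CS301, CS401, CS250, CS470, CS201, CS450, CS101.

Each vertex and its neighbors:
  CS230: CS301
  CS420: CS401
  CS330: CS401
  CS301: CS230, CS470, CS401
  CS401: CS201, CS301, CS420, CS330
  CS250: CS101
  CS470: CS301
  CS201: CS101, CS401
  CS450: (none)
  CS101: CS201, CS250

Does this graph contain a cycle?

No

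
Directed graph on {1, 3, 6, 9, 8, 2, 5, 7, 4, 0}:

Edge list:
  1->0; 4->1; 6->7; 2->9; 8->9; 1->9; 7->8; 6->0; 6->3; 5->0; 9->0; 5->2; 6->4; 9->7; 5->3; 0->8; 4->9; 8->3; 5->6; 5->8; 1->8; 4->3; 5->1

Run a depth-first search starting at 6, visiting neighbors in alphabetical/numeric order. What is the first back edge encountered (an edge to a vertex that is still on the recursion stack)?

9→0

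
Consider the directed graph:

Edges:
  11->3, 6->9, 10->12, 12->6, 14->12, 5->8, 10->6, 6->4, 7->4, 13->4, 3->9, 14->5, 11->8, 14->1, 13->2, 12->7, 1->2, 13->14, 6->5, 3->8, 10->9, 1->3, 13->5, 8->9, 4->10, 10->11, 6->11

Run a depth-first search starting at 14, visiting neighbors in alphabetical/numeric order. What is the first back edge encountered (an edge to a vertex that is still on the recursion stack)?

10→6

DFS from 14 (visiting neighbors in alphabetical/numeric order); mark gray on enter, black on exit:
14 gray
  1 gray
    2 gray
    2 black
    3 gray
      8 gray
        9 gray
        9 black
      8 black
      3→9: 9 black — skip
    3 black
  1 black
  5 gray
    5→8: 8 black — skip
  5 black
  12 gray
    6 gray
      4 gray
        10 gray
          10→6: 6 is gray → back edge
First back edge: 10 → 6.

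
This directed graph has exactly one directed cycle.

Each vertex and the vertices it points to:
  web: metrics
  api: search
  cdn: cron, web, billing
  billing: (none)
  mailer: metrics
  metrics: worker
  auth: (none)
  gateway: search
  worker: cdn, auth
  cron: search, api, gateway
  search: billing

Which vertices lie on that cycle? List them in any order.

cdn, web, worker, metrics

DFS with gray/black marking from metrics:
metrics gray
  worker gray
    cdn gray
      cron gray
        search gray
          billing gray
          billing black
        search black
        api gray
          api→search: search black — skip
        api black
        gateway gray
          gateway→search: search black — skip
        gateway black
      cron black
      web gray
        web→metrics: metrics is gray → back edge
Back edge closes the cycle metrics → worker → cdn → web → metrics; its vertices are {cdn, web, worker, metrics}.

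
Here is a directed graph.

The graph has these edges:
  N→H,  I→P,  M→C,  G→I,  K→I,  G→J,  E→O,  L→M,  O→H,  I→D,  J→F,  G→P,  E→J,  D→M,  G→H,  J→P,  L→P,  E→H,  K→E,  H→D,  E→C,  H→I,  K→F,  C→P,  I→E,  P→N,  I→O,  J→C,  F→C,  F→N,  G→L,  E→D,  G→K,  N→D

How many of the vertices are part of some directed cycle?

11

A vertex is on a directed cycle iff it belongs to a strongly connected component of size ≥ 2 (or has a self-loop).
The vertices on cycles are {C, D, E, F, H, I, J, M, N, O, P} — 11 in total.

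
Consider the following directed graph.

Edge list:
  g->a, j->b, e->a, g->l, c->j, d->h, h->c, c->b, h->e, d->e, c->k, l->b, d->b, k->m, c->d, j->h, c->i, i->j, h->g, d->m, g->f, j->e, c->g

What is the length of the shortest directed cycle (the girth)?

3

For each vertex v, BFS finds the shortest path from v back to v.
The shortest such closed walk is h → c → d → h, length 3.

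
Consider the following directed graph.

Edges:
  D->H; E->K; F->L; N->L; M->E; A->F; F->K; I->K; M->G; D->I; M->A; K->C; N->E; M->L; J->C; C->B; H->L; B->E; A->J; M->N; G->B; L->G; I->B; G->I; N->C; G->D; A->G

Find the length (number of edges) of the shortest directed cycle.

4

For each vertex v, BFS finds the shortest path from v back to v.
The shortest such closed walk is G → D → H → L → G, length 4.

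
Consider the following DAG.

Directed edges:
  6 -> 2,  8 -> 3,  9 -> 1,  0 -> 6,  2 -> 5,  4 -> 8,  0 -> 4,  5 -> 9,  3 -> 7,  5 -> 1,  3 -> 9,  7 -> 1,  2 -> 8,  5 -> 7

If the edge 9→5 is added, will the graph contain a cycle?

Yes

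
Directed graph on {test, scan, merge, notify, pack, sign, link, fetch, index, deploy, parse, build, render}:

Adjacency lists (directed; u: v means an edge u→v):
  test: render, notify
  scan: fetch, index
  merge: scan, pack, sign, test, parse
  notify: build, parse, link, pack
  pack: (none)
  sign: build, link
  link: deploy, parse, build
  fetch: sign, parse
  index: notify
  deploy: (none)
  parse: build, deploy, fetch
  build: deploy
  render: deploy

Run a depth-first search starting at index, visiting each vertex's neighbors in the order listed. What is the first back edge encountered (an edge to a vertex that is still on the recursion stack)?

DFS from index (visiting each vertex's neighbors in the order listed); mark gray on enter, black on exit:
index gray
  notify gray
    build gray
      deploy gray
      deploy black
    build black
    parse gray
      parse→build: build black — skip
      parse→deploy: deploy black — skip
      fetch gray
        sign gray
          sign→build: build black — skip
          link gray
            link→deploy: deploy black — skip
            link→parse: parse is gray → back edge
First back edge: link → parse.

link->parse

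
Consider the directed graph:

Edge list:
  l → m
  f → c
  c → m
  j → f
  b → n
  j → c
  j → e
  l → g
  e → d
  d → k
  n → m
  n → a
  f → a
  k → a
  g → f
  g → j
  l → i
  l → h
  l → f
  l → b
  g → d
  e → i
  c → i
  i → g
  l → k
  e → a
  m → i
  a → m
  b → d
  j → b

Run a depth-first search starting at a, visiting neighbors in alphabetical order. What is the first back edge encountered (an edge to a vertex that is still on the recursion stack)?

k->a

DFS from a (visiting neighbors in alphabetical order); mark gray on enter, black on exit:
a gray
  m gray
    i gray
      g gray
        d gray
          k gray
            k→a: a is gray → back edge
First back edge: k → a.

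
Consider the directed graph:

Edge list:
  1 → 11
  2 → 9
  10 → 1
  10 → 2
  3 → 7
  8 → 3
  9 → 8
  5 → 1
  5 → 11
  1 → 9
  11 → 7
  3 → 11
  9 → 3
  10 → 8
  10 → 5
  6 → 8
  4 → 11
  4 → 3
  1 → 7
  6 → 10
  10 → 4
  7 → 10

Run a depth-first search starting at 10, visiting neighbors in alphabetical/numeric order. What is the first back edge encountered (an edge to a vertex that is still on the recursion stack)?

7→10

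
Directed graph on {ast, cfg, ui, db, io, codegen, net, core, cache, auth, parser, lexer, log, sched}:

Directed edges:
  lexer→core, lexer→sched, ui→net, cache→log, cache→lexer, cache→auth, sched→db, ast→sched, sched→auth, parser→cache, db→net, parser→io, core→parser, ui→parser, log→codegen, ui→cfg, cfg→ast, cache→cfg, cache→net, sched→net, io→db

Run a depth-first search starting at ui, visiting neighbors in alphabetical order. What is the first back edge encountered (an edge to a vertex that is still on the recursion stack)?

core->parser

DFS from ui (visiting neighbors in alphabetical order); mark gray on enter, black on exit:
ui gray
  cfg gray
    ast gray
      sched gray
        auth gray
        auth black
        db gray
          net gray
          net black
        db black
        sched→net: net black — skip
      sched black
    ast black
  cfg black
  ui→net: net black — skip
  parser gray
    cache gray
      cache→auth: auth black — skip
      cache→cfg: cfg black — skip
      lexer gray
        core gray
          core→parser: parser is gray → back edge
First back edge: core → parser.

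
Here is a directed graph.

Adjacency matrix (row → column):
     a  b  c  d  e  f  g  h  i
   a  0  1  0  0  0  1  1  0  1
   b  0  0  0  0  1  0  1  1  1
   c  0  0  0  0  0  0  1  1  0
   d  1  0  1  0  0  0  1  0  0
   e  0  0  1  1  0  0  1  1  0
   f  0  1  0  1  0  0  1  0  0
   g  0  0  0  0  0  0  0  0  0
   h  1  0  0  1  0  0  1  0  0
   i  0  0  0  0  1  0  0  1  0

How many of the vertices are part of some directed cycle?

A vertex is on a directed cycle iff it belongs to a strongly connected component of size ≥ 2 (or has a self-loop).
The vertices on cycles are {a, b, c, d, e, f, h, i} — 8 in total.

8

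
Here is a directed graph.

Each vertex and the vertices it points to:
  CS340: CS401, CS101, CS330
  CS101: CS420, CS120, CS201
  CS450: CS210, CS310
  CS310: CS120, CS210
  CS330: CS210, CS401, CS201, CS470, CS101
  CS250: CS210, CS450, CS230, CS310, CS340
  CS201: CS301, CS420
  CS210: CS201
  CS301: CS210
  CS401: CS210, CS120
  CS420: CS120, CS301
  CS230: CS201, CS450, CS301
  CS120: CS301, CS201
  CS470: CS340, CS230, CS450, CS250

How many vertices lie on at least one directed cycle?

A vertex is on a directed cycle iff it belongs to a strongly connected component of size ≥ 2 (or has a self-loop).
The vertices on cycles are {CS120, CS201, CS210, CS250, CS301, CS330, CS340, CS420, CS470} — 9 in total.

9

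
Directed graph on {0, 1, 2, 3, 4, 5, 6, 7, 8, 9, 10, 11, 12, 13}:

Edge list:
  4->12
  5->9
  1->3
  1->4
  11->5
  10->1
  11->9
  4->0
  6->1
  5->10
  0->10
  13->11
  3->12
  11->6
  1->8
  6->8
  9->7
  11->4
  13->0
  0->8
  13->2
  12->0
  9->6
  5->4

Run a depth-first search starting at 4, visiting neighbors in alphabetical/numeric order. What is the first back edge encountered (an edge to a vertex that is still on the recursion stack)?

12->0

DFS from 4 (visiting neighbors in alphabetical/numeric order); mark gray on enter, black on exit:
4 gray
  0 gray
    8 gray
    8 black
    10 gray
      1 gray
        3 gray
          12 gray
            12→0: 0 is gray → back edge
First back edge: 12 → 0.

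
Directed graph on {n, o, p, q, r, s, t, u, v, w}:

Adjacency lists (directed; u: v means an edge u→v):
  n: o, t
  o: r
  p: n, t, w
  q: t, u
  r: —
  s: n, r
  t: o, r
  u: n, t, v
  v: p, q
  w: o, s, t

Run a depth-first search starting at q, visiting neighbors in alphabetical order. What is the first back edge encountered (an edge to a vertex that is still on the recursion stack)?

DFS from q (visiting neighbors in alphabetical order); mark gray on enter, black on exit:
q gray
  t gray
    o gray
      r gray
      r black
    o black
    t→r: r black — skip
  t black
  u gray
    n gray
      n→o: o black — skip
      n→t: t black — skip
    n black
    u→t: t black — skip
    v gray
      p gray
        p→n: n black — skip
        p→t: t black — skip
        w gray
          w→o: o black — skip
          s gray
            s→n: n black — skip
            s→r: r black — skip
          s black
          w→t: t black — skip
        w black
      p black
      v→q: q is gray → back edge
First back edge: v → q.

v→q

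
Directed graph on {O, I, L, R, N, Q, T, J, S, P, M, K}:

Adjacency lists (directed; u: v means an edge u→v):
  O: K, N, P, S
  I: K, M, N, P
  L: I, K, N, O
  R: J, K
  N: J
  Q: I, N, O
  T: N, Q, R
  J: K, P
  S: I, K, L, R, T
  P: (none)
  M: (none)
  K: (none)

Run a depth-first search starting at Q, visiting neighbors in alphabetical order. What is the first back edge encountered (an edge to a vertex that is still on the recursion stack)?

L->O

DFS from Q (visiting neighbors in alphabetical order); mark gray on enter, black on exit:
Q gray
  I gray
    K gray
    K black
    M gray
    M black
    N gray
      J gray
        J→K: K black — skip
        P gray
        P black
      J black
    N black
    I→P: P black — skip
  I black
  Q→N: N black — skip
  O gray
    O→K: K black — skip
    O→N: N black — skip
    O→P: P black — skip
    S gray
      S→I: I black — skip
      S→K: K black — skip
      L gray
        L→I: I black — skip
        L→K: K black — skip
        L→N: N black — skip
        L→O: O is gray → back edge
First back edge: L → O.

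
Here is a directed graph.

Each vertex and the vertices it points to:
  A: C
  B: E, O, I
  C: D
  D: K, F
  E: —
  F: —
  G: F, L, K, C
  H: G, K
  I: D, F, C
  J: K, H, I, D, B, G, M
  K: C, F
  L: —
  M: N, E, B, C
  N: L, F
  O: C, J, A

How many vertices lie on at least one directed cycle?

7

A vertex is on a directed cycle iff it belongs to a strongly connected component of size ≥ 2 (or has a self-loop).
The vertices on cycles are {B, C, D, J, K, M, O} — 7 in total.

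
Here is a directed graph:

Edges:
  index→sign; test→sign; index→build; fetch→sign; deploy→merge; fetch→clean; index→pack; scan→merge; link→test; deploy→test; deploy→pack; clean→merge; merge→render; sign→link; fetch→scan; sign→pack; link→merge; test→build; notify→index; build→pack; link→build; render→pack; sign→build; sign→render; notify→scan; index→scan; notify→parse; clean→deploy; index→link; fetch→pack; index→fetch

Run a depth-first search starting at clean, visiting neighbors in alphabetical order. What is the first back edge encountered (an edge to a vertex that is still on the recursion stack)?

DFS from clean (visiting neighbors in alphabetical order); mark gray on enter, black on exit:
clean gray
  deploy gray
    merge gray
      render gray
        pack gray
        pack black
      render black
    merge black
    deploy→pack: pack black — skip
    test gray
      build gray
        build→pack: pack black — skip
      build black
      sign gray
        sign→build: build black — skip
        link gray
          link→build: build black — skip
          link→merge: merge black — skip
          link→test: test is gray → back edge
First back edge: link → test.

link->test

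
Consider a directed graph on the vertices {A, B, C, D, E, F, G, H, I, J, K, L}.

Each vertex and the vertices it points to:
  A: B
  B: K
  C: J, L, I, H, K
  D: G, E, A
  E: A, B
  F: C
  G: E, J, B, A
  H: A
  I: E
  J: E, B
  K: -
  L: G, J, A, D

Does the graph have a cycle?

No

DFS with white/gray/black marking, starting from D:
D gray
  G gray
    E gray
      A gray
        B gray
          K gray
          K black
        B black
      A black
      E→B: B black — skip
    E black
    J gray
      J→E: E black — skip
      J→B: B black — skip
    J black
    G→B: B black — skip
    G→A: A black — skip
  G black
  D→E: E black — skip
  D→A: A black — skip
D black
C gray
  C→J: J black — skip
  L gray
    L→G: G black — skip
    L→J: J black — skip
    L→A: A black — skip
    L→D: D black — skip
  L black
  I gray
    I→E: E black — skip
  I black
  H gray
    H→A: A black — skip
  H black
  C→K: K black — skip
C black
F gray
  F→C: C black — skip
F black
Every edge goes to a white or black vertex — no back edge, so the graph is acyclic.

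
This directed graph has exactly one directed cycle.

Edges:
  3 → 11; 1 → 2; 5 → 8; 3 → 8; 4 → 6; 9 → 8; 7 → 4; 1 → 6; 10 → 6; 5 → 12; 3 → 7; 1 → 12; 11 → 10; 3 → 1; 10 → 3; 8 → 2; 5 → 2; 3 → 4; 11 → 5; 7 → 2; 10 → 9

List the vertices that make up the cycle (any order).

3, 10, 11

DFS with gray/black marking from 3:
3 gray
  1 gray
    12 gray
    12 black
    2 gray
    2 black
    6 gray
    6 black
  1 black
  4 gray
    4→6: 6 black — skip
  4 black
  11 gray
    10 gray
      10→6: 6 black — skip
      10→3: 3 is gray → back edge
Back edge closes the cycle 3 → 11 → 10 → 3; its vertices are {3, 10, 11}.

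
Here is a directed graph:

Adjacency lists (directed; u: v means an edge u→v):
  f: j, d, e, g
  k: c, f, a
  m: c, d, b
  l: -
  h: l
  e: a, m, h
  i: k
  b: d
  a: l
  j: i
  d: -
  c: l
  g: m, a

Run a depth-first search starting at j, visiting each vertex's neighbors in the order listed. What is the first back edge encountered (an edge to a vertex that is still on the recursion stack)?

DFS from j (visiting each vertex's neighbors in the order listed); mark gray on enter, black on exit:
j gray
  i gray
    k gray
      c gray
        l gray
        l black
      c black
      f gray
        f→j: j is gray → back edge
First back edge: f → j.

f->j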